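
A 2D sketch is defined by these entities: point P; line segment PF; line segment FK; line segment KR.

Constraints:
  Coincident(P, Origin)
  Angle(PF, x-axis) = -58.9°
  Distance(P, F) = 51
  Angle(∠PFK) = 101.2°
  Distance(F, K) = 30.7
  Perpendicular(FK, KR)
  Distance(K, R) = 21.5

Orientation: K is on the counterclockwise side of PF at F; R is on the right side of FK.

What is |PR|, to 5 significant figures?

82.251

P is at the origin; PF runs at -58.9° with length 51.0, so F = 51.0·(cos -58.9°, sin -58.9°) = (26.343, -43.670). ∠PFK = 101.2°, so FK runs at -58.9° + (180° − 101.2°) = 19.900° from the x-axis; with |FK| = 30.7, K = F + 30.7·(cos 19.900°, sin 19.900°) = (55.210, -33.220). The perpendicularity gives KR at right angles to FK; with |KR| = 21.5 on the right of FK, R = K + 21.5·(0.34038, -0.94029) = (62.528, -53.436). Then |PR| = |R − P| = 82.251.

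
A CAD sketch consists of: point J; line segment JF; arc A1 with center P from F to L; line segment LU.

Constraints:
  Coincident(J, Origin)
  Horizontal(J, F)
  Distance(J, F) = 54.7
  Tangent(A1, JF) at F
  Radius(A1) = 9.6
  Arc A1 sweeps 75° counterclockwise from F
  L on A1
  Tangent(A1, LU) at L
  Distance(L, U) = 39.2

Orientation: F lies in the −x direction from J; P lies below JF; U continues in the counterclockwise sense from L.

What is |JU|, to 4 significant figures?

86.70

J is at the origin; J and F share the same y with |JF| = 54.7 and F on the −x side, so F = (-54.70, 0.000). Since A1 is tangent to JF there, PF ⟂ JF, so P = F + (0, -9.6) = (-54.70, -9.600). On A1, F sits at bearing 90° from P; a 75° counterclockwise sweep puts L at bearing 165°, so L = P + 9.6·(cos 165°, sin 165°) = (-63.97, -7.115). Tangency of A1 to LU means the radius PL is perpendicular to LU, so LU runs along (−sin 165°, cos 165°); with |LU| = 39.2, U = (-74.12, -44.98). Then |JU| = |U − J| = 86.70.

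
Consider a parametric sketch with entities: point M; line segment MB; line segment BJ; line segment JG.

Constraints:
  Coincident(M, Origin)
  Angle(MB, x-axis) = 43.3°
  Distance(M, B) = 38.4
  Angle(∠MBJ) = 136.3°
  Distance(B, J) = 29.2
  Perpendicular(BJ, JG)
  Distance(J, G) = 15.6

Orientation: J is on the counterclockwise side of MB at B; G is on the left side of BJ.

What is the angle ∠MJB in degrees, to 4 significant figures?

24.97°

M is at the origin; MB runs at 43.3° with length 38.4, so B = 38.4·(cos 43.3°, sin 43.3°) = (27.95, 26.34). ∠MBJ = 136.3°, so BJ runs at 43.3° + (180° − 136.3°) = 87.00° from the x-axis; with |BJ| = 29.2, J = B + 29.2·(cos 87.00°, sin 87.00°) = (29.47, 55.50). Then cos ∠MJB = JM·JB / (|JM||JB|), giving 24.97°.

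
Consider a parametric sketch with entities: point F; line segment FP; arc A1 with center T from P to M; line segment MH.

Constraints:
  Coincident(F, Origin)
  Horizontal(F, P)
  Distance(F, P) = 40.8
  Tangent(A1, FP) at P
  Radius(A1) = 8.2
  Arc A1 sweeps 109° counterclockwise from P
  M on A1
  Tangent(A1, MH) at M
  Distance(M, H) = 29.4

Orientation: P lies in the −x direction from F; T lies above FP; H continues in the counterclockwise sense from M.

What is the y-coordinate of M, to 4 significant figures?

10.87

A1 meets FP tangentially, so TP is at right angles to FP, so T = P + (0, 8.2) = (-40.80, 8.200). On A1, P sits at bearing -90° from T; a 109° counterclockwise sweep puts M at bearing 19°, so M = T + 8.2·(cos 19°, sin 19°) = (-33.05, 10.87). So M.y = 10.87.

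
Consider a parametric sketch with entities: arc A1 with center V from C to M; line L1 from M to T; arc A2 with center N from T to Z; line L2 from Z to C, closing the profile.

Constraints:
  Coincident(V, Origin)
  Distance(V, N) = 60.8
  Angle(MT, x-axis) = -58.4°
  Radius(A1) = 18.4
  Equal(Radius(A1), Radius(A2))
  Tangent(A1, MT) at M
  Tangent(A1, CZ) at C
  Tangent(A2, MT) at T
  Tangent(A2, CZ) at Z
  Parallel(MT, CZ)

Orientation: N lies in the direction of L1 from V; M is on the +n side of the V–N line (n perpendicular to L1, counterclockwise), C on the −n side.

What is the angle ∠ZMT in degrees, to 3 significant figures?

31.2°

Tangency of A1 to both parallel lines with radius 18.4 puts M and C at V ± 18.4·n: M = (15.7, 9.64), C = (-15.7, -9.64). Equal radii place T and Z the same way about N: T = N + 18.4·n = (47.5, -42.1), Z = N − 18.4·n = (16.2, -61.4). Then cos ∠ZMT = MZ·MT / (|MZ||MT|), giving 31.2°.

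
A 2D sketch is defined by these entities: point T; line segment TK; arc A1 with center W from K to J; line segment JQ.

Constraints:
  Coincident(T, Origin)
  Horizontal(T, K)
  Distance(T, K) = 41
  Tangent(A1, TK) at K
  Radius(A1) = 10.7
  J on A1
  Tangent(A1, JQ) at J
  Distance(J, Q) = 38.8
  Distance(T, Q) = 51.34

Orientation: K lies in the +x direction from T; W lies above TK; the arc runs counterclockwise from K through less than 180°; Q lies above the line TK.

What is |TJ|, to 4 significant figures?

52.02

Checks: |WJ| = 10.70 ✓; ∠(WJ, JQ) = 90.00° ✓; |JQ| = 38.80 ✓; |TQ| = 51.34 ✓.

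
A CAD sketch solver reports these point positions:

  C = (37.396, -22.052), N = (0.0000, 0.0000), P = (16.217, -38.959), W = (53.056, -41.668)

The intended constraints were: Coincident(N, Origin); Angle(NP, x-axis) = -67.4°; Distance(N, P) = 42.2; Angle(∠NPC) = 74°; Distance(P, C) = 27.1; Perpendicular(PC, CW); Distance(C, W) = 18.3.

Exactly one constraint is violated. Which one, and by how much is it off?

Distance(C, W) = 18.3 — off by 6.80.

N = (0.00, 0.00) ✓; NP at -67.40° ✓; |NP| = 42.20 ✓; ∠NPC = 74.00° ✓; |PC| = 27.10 ✓; ∠(PC, CW) = 90.00° ✓; |CW| = 25.10 ✗.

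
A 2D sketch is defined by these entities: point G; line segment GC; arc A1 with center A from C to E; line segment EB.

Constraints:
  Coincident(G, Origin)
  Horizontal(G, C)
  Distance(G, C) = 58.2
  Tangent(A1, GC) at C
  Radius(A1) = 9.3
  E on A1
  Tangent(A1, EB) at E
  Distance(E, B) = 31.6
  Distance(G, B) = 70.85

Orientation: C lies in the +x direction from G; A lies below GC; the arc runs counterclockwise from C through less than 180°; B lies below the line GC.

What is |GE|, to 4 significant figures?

50.52

G is at the origin; GC is horizontal with |GC| = 58.2 and C on the +x side, so C = (58.20, 0.000). Tangency of A1 to GC means the radius AC is perpendicular to GC, so A = C + (0, -9.3) = (58.20, -9.300). Since AE ⟂ EB (tangency), |AB| = √(9.3² + 31.6²) = 32.94 regardless of where E sits on A1. So B lies on both circle(G, 70.85) and circle(A, 32.94); the below-GC intersection is B = (56.90, -42.21). E is the foot of the tangent from B: E = (49.18, -11.57).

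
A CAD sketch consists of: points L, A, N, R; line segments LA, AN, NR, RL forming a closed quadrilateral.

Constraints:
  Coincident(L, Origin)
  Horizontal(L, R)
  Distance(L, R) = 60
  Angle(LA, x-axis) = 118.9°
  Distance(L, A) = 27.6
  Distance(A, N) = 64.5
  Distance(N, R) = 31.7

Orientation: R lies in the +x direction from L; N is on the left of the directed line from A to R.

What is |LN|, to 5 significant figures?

59.233

L is at the origin; LR is horizontal with |LR| = 60.0 and R in +x, so R = (60.0, 0). LA runs at 118.9° with |LA| = 27.6, so A = (-13.339, 24.163). N is determined by |AN| = 64.5 and |NR| = 31.7 together: it lies at the intersection of circle(A, 64.5) and circle(R, 31.7). With |AR| = 77.217, the foot of the radical line on AR is 59.040 from A and the perpendicular offset is √(64.5² − 59.040²) = 25.971. Taking the left-of-AR solution: N = (50.864, 30.355).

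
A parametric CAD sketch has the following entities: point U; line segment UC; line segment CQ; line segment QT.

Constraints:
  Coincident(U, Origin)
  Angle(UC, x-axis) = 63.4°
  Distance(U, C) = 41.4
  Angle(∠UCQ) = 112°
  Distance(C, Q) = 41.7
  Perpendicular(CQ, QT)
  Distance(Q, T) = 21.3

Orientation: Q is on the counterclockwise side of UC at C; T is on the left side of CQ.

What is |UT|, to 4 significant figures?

59.71

U is at the origin; UC runs at 63.4° with length 41.4, so C = 41.4·(cos 63.4°, sin 63.4°) = (18.54, 37.02). ∠UCQ = 112.0°, so CQ runs at 63.4° + (180° − 112.0°) = 131.4° from the x-axis; with |CQ| = 41.7, Q = C + 41.7·(cos 131.4°, sin 131.4°) = (-9.039, 68.30). The perpendicularity gives QT at right angles to CQ; with |QT| = 21.3 on the left of CQ, T = Q + 21.3·(-0.7501, -0.6613) = (-25.02, 54.21). Then |UT| = |T − U| = 59.71.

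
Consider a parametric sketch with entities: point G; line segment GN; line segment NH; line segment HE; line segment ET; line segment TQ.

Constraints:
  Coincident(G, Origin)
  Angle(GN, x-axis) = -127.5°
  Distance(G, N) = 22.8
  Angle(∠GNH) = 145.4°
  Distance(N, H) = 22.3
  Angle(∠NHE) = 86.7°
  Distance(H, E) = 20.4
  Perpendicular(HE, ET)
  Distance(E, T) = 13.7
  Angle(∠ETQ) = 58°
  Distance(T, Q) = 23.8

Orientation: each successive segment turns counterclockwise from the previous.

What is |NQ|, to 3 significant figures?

21.2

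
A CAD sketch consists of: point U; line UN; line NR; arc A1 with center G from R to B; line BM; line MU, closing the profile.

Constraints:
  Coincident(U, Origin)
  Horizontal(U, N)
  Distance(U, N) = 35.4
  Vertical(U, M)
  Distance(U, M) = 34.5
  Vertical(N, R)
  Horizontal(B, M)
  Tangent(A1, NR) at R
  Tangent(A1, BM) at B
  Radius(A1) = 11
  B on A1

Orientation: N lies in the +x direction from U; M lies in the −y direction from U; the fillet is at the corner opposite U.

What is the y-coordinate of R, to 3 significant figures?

-23.5

The virtual corner opposite U is at (35.4, -34.5). Tangency of A1 to NR means the radius GR is perpendicular to NR and since A1 is tangent to BM there, GB ⟂ BM, with radius 11.0, so the center G sits 11.0 in from both sides at G = (24.4, -23.5). That places the tangent points at R = (35.4, -23.5) on NR and B = (24.4, -34.5) on BM. So R.y = -23.5.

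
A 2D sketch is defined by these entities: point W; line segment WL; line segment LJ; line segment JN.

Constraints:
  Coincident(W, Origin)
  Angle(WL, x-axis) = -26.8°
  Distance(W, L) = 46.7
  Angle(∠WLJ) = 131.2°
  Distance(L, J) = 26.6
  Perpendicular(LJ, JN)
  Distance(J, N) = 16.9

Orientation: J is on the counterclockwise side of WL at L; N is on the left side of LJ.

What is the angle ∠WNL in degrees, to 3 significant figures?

50.1°

W is at the origin; WL runs at -26.8° with length 46.7, so L = 46.7·(cos -26.8°, sin -26.8°) = (41.7, -21.1). ∠WLJ = 131.2°, so LJ runs at -26.8° + (180° − 131.2°) = 22.0° from the x-axis; with |LJ| = 26.6, J = L + 26.6·(cos 22.0°, sin 22.0°) = (66.3, -11.1). LJ ⟂ JN; with |JN| = 16.9 on the left of LJ, N = J + 16.9·(-0.375, 0.927) = (60.0, 4.58). Then cos ∠WNL = NW·NL / (|NW||NL|), giving 50.1°.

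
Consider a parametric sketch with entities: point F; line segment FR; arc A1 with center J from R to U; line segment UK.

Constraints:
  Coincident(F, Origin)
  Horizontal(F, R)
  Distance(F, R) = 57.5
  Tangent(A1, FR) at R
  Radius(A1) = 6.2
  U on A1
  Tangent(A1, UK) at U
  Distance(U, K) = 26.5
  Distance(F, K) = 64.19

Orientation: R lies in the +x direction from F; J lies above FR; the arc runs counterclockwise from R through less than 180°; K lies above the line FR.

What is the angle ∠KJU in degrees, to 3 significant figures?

76.8°

F is at the origin; F and R share the same y with |FR| = 57.5 and R on the +x side, so R = (57.5, 0.00). The tangent condition forces JR to be normal to FR, so J = R + (0, 6.2) = (57.5, 6.20). Since JU ⟂ UK (tangency), |JK| = √(6.2² + 26.5²) = 27.2 regardless of where U sits on A1. So K lies on both circle(F, 64.19) and circle(J, 27.2); the above-FR intersection is K = (54.9, 33.3). U is the foot of the tangent from K: U = (63.4, 8.19).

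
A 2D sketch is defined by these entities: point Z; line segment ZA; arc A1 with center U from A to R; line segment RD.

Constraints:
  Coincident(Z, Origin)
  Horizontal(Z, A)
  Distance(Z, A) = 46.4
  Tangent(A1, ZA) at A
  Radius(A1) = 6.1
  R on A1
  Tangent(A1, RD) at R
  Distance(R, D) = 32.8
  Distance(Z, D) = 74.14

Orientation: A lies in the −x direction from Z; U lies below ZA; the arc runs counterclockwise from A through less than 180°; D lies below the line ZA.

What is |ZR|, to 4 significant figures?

51.96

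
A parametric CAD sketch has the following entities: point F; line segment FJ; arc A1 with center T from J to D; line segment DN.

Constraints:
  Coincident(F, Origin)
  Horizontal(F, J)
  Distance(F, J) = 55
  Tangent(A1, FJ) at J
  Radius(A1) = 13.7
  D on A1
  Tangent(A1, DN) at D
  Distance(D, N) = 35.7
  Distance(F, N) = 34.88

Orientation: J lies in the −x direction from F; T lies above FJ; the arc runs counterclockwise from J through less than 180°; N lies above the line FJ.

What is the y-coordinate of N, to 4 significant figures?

28.70

Checks: |FJ| = 55.00 ✓; |TD| = 13.70 ✓; ∠(TD, DN) = 90.00° ✓; |DN| = 35.70 ✓; |FN| = 34.88 ✓.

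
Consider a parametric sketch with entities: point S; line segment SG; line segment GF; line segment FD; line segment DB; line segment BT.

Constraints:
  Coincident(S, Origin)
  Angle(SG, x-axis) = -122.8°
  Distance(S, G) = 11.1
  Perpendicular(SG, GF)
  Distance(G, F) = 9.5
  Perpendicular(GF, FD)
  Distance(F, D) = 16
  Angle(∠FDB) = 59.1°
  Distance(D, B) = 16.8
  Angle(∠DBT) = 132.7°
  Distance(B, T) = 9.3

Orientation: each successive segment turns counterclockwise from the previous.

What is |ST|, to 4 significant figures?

14.53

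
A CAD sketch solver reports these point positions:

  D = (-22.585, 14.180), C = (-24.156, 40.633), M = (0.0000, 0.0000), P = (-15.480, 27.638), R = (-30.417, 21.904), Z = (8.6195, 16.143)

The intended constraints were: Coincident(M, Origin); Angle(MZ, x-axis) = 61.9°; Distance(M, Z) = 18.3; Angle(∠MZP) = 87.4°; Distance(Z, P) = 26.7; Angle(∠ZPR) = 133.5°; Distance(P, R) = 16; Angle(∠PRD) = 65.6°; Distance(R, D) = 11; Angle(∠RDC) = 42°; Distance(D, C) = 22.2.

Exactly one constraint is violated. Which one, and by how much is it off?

Distance(D, C) = 22.2 — off by 4.30.

M = (0.00, 0.00) ✓; MZ at 61.90° ✓; |MZ| = 18.30 ✓; ∠MZP = 87.40° ✓; |ZP| = 26.70 ✓; ∠ZPR = 133.5° ✓; |PR| = 16.00 ✓; ∠PRD = 65.60° ✓; |RD| = 11.00 ✓; ∠RDC = 42.00° ✓; |DC| = 26.50 ✗.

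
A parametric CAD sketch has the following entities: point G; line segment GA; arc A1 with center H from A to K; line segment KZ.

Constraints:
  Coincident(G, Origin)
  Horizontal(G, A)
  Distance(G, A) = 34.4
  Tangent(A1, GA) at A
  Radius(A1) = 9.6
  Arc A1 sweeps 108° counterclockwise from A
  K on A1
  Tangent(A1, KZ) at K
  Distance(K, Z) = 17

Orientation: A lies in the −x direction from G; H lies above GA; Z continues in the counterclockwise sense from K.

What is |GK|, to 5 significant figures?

28.222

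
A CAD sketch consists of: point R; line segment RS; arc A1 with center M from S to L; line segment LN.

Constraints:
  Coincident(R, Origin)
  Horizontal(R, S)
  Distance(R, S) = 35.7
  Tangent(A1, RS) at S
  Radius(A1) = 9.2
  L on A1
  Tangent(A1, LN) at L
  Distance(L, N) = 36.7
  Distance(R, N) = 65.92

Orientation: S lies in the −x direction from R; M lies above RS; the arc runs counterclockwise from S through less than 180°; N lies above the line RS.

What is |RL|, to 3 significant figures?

31.5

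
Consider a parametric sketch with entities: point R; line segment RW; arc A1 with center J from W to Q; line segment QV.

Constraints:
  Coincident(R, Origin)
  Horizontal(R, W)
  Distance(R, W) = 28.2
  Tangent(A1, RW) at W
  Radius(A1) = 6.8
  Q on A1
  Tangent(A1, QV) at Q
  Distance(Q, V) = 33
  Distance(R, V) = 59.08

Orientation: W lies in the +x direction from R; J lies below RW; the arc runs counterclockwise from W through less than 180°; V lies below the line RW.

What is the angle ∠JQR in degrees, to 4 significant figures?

104.5°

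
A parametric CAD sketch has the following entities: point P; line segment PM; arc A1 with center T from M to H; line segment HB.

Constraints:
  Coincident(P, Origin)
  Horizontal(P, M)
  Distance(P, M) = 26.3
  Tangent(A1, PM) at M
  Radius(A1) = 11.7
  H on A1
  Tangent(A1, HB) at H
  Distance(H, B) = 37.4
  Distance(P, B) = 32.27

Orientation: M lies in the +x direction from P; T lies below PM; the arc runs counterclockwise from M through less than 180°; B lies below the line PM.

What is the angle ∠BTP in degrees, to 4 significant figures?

54.10°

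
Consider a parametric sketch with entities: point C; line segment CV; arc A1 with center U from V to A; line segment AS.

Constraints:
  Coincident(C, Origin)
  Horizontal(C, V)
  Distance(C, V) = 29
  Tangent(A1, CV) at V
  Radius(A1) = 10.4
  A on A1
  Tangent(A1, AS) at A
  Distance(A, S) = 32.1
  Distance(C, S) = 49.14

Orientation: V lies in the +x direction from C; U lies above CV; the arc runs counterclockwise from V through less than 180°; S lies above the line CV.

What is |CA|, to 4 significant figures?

41.11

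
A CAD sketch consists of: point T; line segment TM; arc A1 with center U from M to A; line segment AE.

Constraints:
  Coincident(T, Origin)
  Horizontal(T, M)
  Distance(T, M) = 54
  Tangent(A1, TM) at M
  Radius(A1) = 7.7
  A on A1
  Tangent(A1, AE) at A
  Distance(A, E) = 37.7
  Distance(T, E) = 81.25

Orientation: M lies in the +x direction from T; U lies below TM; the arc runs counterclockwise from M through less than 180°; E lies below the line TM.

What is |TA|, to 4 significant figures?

49.12

T is at the origin; T and M share the same y with |TM| = 54.0 and M on the +x side, so M = (54.00, 0.000). A1 meets TM tangentially, so UM is at right angles to TM, so U = M + (0, -7.7) = (54.00, -7.700). Since UA ⟂ AE (tangency), |UE| = √(7.7² + 37.7²) = 38.48 regardless of where A sits on A1. So E lies on both circle(T, 81.25) and circle(U, 38.48); the below-TM intersection is E = (68.80, -43.22). A is the foot of the tangent from E: A = (47.63, -12.02).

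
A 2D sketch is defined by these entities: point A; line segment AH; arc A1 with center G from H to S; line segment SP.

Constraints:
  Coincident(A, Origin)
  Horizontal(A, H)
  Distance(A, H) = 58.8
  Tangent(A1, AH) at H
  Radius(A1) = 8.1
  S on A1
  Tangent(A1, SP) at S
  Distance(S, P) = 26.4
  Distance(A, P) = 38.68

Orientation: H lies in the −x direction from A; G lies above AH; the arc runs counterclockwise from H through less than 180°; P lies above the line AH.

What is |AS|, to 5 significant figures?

53.533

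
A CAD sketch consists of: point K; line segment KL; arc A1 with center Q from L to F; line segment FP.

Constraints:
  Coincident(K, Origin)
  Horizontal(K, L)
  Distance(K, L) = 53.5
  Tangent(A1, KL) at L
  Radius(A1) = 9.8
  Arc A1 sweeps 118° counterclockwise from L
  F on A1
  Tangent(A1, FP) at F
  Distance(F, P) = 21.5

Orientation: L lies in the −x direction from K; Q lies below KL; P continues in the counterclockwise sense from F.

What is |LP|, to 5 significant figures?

33.415

K is at the origin; K and L share the same y with |KL| = 53.5 and L on the −x side, so L = (-53.500, 0.0000). A1 meets KL tangentially, so QL is at right angles to KL, so Q = L + (0, -9.8) = (-53.500, -9.8000). On A1, L sits at bearing 90° from Q; a 118° counterclockwise sweep puts F at bearing 208°, so F = Q + 9.8·(cos 208°, sin 208°) = (-62.153, -14.401). Tangency of A1 to FP means the radius QF is perpendicular to FP, so FP runs along (−sin 208°, cos 208°); with |FP| = 21.5, P = (-52.059, -33.384). Then |LP| = |P − L| = 33.415.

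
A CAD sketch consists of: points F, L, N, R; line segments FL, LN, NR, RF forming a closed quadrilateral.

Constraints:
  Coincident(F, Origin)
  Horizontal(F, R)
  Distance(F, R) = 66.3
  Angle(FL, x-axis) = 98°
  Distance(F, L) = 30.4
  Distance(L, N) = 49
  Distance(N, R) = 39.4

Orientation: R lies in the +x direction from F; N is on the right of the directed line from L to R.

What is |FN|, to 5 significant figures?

28.481

F is at the origin; FR is horizontal with |FR| = 66.3 and R in +x, so R = (66.3, 0). FL runs at 98.0° with |FL| = 30.4, so L = (-4.2309, 30.104). N is determined by |LN| = 49.0 and |NR| = 39.4 together: it lies at the intersection of circle(L, 49.0) and circle(R, 39.4). With |LR| = 76.687, the foot of the radical line on LR is 43.877 from L and the perpendicular offset is √(49.0² − 43.877²) = 21.814. Taking the right-of-LR solution: N = (27.560, -7.1829).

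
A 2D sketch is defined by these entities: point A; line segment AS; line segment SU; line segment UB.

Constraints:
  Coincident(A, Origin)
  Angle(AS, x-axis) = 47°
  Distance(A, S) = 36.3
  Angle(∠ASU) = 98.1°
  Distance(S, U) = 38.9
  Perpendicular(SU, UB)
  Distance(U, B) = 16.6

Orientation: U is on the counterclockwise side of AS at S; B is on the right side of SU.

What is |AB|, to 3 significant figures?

68.5

A is at the origin; AS runs at 47.0° with length 36.3, so S = 36.3·(cos 47.0°, sin 47.0°) = (24.8, 26.5). ∠ASU = 98.1°, so SU runs at 47.0° + (180° − 98.1°) = 129° from the x-axis; with |SU| = 38.9, U = S + 38.9·(cos 129°, sin 129°) = (0.329, 56.8). SU is perpendicular to UB; with |UB| = 16.6 on the right of SU, B = U + 16.6·(0.778, 0.628) = (13.2, 67.2). Then |AB| = |B − A| = 68.5.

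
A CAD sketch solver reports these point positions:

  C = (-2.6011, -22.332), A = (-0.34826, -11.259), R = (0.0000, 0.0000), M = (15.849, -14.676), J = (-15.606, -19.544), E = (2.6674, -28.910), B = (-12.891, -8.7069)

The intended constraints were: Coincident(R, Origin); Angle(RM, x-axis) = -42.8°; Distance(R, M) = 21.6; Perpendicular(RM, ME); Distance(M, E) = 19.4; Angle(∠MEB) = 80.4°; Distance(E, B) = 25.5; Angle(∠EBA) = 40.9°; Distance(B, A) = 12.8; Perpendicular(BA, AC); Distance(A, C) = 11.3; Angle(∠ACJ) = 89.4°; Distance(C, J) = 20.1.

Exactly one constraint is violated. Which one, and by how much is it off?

Distance(C, J) = 20.1 — off by 6.80.

R = (0.00, 0.00) ✓; RM at -42.80° ✓; |RM| = 21.60 ✓; ∠(RM, ME) = 90.00° ✓; |ME| = 19.40 ✓; ∠MEB = 80.40° ✓; |EB| = 25.50 ✓; ∠EBA = 40.90° ✓; |BA| = 12.80 ✓; ∠(BA, AC) = 90.00° ✓; |AC| = 11.30 ✓; ∠ACJ = 89.40° ✓; |CJ| = 13.30 ✗.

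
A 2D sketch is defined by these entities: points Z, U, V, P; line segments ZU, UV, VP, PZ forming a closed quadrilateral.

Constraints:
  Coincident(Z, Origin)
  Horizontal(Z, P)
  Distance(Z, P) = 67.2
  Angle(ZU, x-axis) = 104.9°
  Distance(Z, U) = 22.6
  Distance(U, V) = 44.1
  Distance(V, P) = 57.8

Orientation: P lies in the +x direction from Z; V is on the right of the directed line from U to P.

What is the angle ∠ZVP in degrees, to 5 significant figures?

105.55°

Z is at the origin; ZP is horizontal with |ZP| = 67.2 and P in +x, so P = (67.2, 0). ZU runs at 104.9° with |ZU| = 22.6, so U = (-5.8112, 21.840). V is determined by |UV| = 44.1 and |VP| = 57.8 together: it lies at the intersection of circle(U, 44.1) and circle(P, 57.8). With |UP| = 76.208, the foot of the radical line on UP is 28.945 from U and the perpendicular offset is √(44.1² − 28.945²) = 33.272. Taking the right-of-UP solution: V = (12.384, -18.331).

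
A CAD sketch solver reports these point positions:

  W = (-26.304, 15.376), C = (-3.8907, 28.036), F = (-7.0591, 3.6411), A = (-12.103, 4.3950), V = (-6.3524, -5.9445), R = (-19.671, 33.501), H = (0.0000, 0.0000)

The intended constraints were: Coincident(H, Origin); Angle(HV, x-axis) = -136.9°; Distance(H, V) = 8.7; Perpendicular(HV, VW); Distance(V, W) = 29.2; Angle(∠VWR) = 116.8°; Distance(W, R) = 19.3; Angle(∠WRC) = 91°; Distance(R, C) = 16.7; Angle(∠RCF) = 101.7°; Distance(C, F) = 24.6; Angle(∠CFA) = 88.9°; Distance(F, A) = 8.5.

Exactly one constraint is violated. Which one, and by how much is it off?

Distance(F, A) = 8.5 — off by 3.40.

H = (0.00, 0.00) ✓; HV at -136.9° ✓; |HV| = 8.700 ✓; ∠(HV, VW) = 90.00° ✓; |VW| = 29.20 ✓; ∠VWR = 116.8° ✓; |WR| = 19.30 ✓; ∠WRC = 91.00° ✓; |RC| = 16.70 ✓; ∠RCF = 101.7° ✓; |CF| = 24.60 ✓; ∠CFA = 88.90° ✓; |FA| = 5.100 ✗.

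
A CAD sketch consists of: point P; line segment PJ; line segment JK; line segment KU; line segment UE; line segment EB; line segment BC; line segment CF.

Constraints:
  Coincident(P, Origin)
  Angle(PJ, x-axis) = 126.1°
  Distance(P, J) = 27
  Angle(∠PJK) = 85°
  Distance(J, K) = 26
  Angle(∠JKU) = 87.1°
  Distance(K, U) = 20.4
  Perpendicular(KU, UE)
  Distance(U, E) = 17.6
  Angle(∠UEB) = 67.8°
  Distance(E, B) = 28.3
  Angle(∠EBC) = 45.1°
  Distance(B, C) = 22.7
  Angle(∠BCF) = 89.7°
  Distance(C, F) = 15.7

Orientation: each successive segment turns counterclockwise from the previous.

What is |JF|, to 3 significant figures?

23.9

∠EBC = 45.1° gives BC at -68.9° from the x-axis; with |BC| = 22.7, C = (-26.4, -7.48). ∠BCF = 89.7° gives CF at 21.4° from the x-axis; with |CF| = 15.7, F = (-11.8, -1.75). Then |JF| = |F − J| = 23.9.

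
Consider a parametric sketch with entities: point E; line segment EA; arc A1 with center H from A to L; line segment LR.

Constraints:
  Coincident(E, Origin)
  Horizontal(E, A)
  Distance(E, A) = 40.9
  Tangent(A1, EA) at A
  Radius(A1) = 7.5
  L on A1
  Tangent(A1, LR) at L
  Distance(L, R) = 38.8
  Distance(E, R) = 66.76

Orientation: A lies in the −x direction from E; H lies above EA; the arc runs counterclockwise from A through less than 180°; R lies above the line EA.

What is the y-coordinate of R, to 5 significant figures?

46.370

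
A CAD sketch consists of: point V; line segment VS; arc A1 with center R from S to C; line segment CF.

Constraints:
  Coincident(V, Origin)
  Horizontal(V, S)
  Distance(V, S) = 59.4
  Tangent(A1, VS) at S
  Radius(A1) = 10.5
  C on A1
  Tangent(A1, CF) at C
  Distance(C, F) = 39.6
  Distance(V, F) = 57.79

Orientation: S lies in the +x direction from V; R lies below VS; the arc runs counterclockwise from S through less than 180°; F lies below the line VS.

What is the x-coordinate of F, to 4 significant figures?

36.72

V is at the origin; VS is horizontal with |VS| = 59.4 and S on the +x side, so S = (59.40, 0.000). A1 meets VS tangentially, so RS is at right angles to VS, so R = S + (0, -10.5) = (59.40, -10.50). Since RC ⟂ CF (tangency), |RF| = √(10.5² + 39.6²) = 40.97 regardless of where C sits on A1. So F lies on both circle(V, 57.79) and circle(R, 40.97); the below-VS intersection is F = (36.72, -44.62). C is the foot of the tangent from F: C = (49.46, -7.124).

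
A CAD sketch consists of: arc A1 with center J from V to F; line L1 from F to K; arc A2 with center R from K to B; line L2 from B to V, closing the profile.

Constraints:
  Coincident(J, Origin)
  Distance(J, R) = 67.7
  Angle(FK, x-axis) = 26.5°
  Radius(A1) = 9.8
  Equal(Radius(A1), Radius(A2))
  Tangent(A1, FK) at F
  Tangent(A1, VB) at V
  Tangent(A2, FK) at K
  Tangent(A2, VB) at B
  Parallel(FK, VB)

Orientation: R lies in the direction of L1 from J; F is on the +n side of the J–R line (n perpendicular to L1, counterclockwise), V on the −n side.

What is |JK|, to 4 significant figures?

68.41

The slot axis is L1's direction at 26.5°, so u = (cos 26.5°, sin 26.5°) = (0.8949, 0.4462) and n = (−sin 26.5°, cos 26.5°) = (-0.4462, 0.8949). J is at the origin and R lies 67.7 along u from J, so R = 67.7·u = (60.59, 30.21). Tangency of A1 to both parallel lines with radius 9.8 puts F and V at J ± 9.8·n: F = (-4.373, 8.770), V = (4.373, -8.770). Equal radii place K and B the same way about R: K = R + 9.8·n = (56.21, 38.98), B = R − 9.8·n = (64.96, 21.44). Then |JK| = |K − J| = 68.41.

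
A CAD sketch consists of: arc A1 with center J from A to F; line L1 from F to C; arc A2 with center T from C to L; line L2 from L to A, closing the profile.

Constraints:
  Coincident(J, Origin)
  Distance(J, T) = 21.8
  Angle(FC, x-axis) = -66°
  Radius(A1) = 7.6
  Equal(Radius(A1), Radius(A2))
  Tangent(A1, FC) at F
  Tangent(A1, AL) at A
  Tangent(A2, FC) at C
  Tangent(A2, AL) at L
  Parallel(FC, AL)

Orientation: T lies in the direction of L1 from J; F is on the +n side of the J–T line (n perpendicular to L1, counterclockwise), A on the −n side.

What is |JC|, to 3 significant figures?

23.1

Tangency of A1 to both parallel lines with radius 7.6 puts F and A at J ± 7.6·n: F = (6.94, 3.09), A = (-6.94, -3.09). Equal radii place C and L the same way about T: C = T + 7.6·n = (15.8, -16.8), L = T − 7.6·n = (1.92, -23.0). Then |JC| = |C − J| = 23.1.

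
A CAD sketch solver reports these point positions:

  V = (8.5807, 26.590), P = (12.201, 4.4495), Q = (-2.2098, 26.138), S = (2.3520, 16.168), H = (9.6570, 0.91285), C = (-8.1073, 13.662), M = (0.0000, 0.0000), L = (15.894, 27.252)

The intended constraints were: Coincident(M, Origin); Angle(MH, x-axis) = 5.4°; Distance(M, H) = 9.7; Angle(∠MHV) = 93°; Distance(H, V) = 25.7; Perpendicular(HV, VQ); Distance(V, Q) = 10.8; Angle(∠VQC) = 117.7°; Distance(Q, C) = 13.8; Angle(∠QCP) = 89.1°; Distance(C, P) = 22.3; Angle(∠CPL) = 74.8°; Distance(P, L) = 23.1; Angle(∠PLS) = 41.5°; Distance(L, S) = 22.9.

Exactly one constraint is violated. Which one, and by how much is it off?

Distance(L, S) = 22.9 — off by 5.40.

M = (0.00, 0.00) ✓; MH at 5.400° ✓; |MH| = 9.700 ✓; ∠MHV = 93.00° ✓; |HV| = 25.70 ✓; ∠(HV, VQ) = 90.00° ✓; |VQ| = 10.80 ✓; ∠VQC = 117.7° ✓; |QC| = 13.80 ✓; ∠QCP = 89.10° ✓; |CP| = 22.30 ✓; ∠CPL = 74.80° ✓; |PL| = 23.10 ✓; ∠PLS = 41.50° ✓; |LS| = 17.50 ✗.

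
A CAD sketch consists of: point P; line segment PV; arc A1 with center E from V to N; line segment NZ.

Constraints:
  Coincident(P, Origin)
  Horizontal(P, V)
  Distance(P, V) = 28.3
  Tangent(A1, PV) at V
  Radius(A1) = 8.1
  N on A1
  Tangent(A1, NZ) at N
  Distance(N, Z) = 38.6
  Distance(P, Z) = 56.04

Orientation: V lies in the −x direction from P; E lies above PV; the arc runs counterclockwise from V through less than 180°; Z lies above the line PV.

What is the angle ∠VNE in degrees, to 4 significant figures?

38.05°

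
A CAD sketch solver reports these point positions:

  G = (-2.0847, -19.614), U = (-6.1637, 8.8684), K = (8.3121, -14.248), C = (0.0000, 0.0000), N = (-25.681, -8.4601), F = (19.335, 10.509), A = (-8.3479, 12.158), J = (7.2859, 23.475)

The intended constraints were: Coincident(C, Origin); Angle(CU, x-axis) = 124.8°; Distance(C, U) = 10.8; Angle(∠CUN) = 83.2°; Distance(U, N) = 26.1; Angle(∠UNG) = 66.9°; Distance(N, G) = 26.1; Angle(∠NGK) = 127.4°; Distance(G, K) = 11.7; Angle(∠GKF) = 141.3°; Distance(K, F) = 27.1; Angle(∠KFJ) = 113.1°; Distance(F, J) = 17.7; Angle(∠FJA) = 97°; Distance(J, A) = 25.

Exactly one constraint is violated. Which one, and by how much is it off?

Distance(J, A) = 25 — off by 5.70.

C = (0.00, 0.00) ✓; CU at 124.8° ✓; |CU| = 10.80 ✓; ∠CUN = 83.20° ✓; |UN| = 26.10 ✓; ∠UNG = 66.90° ✓; |NG| = 26.10 ✓; ∠NGK = 127.4° ✓; |GK| = 11.70 ✓; ∠GKF = 141.3° ✓; |KF| = 27.10 ✓; ∠KFJ = 113.1° ✓; |FJ| = 17.70 ✓; ∠FJA = 97.00° ✓; |JA| = 19.30 ✗.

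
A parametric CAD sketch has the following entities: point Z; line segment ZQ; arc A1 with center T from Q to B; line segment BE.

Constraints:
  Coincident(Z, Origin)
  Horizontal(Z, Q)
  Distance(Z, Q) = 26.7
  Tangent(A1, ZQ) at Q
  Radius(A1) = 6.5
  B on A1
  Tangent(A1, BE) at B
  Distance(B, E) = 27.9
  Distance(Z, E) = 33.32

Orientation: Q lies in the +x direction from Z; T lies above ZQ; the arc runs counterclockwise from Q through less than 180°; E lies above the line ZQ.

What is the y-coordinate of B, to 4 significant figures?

11.02

Checks: |TB| = 6.500 ✓; ∠(TB, BE) = 90.00° ✓; |BE| = 27.90 ✓; |ZE| = 33.32 ✓.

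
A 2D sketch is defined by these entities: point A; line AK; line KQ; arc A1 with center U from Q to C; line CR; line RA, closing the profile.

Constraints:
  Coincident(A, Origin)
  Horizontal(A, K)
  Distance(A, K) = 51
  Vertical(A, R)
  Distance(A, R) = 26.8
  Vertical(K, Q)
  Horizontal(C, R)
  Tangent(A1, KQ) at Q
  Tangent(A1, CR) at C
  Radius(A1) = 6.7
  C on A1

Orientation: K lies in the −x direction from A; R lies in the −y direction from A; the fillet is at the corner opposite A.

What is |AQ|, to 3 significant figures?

54.8

The virtual corner opposite A is at (-51.0, -26.8). Tangency of A1 to KQ means the radius UQ is perpendicular to KQ and tangency of A1 to CR means the radius UC is perpendicular to CR, with radius 6.7, so the center U sits 6.7 in from both sides at U = (-44.3, -20.1). That places the tangent points at Q = (-51.0, -20.1) on KQ and C = (-44.3, -26.8) on CR. Then |AQ| = |Q − A| = 54.8.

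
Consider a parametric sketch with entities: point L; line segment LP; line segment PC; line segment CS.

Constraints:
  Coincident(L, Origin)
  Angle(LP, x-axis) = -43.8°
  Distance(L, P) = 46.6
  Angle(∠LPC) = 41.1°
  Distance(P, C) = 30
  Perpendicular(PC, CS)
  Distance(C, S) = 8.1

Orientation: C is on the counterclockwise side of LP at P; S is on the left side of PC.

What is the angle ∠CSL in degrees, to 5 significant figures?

167.21°

∠LPC = 41.1°, so PC runs at -43.8° + (180° − 41.1°) = 95.100° from the x-axis; with |PC| = 30.0, C = P + 30.0·(cos 95.100°, sin 95.100°) = (30.967, -2.3726). PC is perpendicular to CS; with |CS| = 8.1 on the left of PC, S = C + 8.1·(-0.99604, -0.088894) = (22.899, -3.0927). Then cos ∠CSL = SC·SL / (|SC||SL|), giving 167.21°.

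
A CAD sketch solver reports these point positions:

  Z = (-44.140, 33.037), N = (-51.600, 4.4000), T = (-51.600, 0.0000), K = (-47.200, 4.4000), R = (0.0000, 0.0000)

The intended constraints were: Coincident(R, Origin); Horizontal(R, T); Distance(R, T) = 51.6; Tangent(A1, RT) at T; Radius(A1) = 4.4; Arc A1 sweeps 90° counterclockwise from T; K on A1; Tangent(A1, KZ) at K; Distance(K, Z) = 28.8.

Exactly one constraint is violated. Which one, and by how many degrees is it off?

Tangent(A1, KZ) at K — off by 6.10°.

R = (0.00, 0.00) ✓; R.y = 0.00, T.y = 0.00 ✓; |RT| = 51.60 ✓; ∠(NT, TR) = 90.00° ✓; |NT| = 4.400 ✓; bearing(N→K) − bearing(N→T) = 90.00° ✓; |NK| = 4.400 ✓; ∠(NK, KZ) = 96.10° ✗; |KZ| = 28.80 ✓.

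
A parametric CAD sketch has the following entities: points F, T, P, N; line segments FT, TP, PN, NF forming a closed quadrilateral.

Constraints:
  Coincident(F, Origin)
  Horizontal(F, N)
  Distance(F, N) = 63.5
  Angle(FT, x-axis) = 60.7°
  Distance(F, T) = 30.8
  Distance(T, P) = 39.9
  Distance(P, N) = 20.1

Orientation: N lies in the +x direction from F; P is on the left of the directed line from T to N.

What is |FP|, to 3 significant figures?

56.7

F is at the origin; F and N share the same y with |FN| = 63.5 and N in +x, so N = (63.5, 0). FT runs at 60.7° with |FT| = 30.8, so T = (15.1, 26.9). P is determined by |TP| = 39.9 and |PN| = 20.1 together: it lies at the intersection of circle(T, 39.9) and circle(N, 20.1). With |TN| = 55.4, the foot of the radical line on TN is 38.4 from T and the perpendicular offset is √(39.9² − 38.4²) = 10.8. Taking the left-of-TN solution: P = (53.9, 17.7).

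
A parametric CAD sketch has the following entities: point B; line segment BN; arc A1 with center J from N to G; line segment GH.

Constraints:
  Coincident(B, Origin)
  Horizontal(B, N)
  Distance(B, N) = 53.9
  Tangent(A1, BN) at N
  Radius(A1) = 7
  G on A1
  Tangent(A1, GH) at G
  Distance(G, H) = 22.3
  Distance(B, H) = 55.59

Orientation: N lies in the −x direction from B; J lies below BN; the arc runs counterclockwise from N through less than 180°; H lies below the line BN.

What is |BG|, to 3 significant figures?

60.7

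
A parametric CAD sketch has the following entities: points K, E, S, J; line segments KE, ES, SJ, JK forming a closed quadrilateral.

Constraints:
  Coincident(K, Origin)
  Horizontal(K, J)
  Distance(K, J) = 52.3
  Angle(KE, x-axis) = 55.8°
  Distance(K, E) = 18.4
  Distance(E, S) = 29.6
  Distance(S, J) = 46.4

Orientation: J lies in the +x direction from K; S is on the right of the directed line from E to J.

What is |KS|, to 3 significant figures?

16.5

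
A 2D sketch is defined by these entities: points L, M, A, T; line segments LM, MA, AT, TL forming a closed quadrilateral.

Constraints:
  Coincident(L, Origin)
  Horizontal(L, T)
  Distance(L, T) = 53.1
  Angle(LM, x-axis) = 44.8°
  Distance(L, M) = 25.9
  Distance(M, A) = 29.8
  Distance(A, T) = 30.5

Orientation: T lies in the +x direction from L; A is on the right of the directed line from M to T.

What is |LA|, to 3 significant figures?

26.9

Checks: LM at 44.80° ✓; |MA| = 29.80 ✓; |AT| = 30.50 ✓.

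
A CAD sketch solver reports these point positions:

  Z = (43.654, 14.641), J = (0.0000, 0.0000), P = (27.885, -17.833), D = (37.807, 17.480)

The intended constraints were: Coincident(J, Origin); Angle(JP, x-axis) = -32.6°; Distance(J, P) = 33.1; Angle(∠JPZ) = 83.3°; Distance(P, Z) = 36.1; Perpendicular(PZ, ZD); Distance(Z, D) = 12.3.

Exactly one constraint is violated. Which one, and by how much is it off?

Distance(Z, D) = 12.3 — off by 5.80.

J = (0.00, 0.00) ✓; JP at -32.60° ✓; |JP| = 33.10 ✓; ∠JPZ = 83.30° ✓; |PZ| = 36.10 ✓; ∠(PZ, ZD) = 90.00° ✓; |ZD| = 6.500 ✗.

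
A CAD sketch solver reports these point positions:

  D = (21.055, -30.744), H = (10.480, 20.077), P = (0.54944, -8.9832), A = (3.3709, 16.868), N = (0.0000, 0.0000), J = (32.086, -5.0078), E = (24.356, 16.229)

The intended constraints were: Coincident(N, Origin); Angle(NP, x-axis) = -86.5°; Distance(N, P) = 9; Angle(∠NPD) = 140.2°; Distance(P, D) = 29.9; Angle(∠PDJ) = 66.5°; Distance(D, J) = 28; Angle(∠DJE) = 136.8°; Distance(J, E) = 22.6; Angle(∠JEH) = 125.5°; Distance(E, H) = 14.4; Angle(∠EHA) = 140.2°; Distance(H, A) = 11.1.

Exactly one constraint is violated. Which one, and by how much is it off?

Distance(H, A) = 11.1 — off by 3.30.

N = (0.00, 0.00) ✓; NP at -86.50° ✓; |NP| = 9.000 ✓; ∠NPD = 140.2° ✓; |PD| = 29.90 ✓; ∠PDJ = 66.50° ✓; |DJ| = 28.00 ✓; ∠DJE = 136.8° ✓; |JE| = 22.60 ✓; ∠JEH = 125.5° ✓; |EH| = 14.40 ✓; ∠EHA = 140.2° ✓; |HA| = 7.800 ✗.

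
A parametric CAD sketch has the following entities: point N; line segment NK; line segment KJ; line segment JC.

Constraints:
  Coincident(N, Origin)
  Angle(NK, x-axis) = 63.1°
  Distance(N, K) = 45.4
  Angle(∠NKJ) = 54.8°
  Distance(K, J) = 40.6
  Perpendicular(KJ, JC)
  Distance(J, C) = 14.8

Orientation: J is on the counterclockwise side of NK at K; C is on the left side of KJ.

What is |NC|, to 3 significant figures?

26.6

∠NKJ = 54.8°, so KJ runs at 63.1° + (180° − 54.8°) = 188° from the x-axis; with |KJ| = 40.6, J = K + 40.6·(cos 188°, sin 188°) = (-19.6, 34.6). The perpendicularity gives JC at right angles to KJ; with |JC| = 14.8 on the left of KJ, C = J + 14.8·(0.144, -0.990) = (-17.5, 20.0). Then |NC| = |C − N| = 26.6.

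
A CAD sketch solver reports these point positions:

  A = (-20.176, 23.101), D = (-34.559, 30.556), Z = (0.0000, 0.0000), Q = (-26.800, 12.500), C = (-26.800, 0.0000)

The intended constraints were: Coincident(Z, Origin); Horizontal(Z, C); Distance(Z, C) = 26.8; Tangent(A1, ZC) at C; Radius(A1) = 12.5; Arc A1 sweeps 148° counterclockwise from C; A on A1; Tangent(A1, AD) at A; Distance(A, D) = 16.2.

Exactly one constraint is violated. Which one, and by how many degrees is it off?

Tangent(A1, AD) at A — off by 4.60°.

Z = (0.00, 0.00) ✓; Z.y = 0.00, C.y = 0.00 ✓; |ZC| = 26.80 ✓; ∠(QC, CZ) = 90.00° ✓; |QC| = 12.50 ✓; bearing(Q→A) − bearing(Q→C) = 148.0° ✓; |QA| = 12.50 ✓; ∠(QA, AD) = 85.40° ✗; |AD| = 16.20 ✓.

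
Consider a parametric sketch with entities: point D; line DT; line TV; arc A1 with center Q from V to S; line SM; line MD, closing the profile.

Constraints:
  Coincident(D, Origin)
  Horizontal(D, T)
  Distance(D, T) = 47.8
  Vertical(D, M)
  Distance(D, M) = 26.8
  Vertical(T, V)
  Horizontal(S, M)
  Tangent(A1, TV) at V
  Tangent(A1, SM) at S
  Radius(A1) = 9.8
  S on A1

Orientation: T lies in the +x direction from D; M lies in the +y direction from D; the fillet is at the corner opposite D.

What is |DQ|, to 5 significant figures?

41.629

DM is vertical with |DM| = 26.8 and M on the +y side, so M = (0.0000, 26.800). The virtual corner opposite D is at (47.800, 26.800). Since A1 is tangent to TV there, QV ⟂ TV and since A1 is tangent to SM there, QS ⟂ SM, with radius 9.8, so the center Q sits 9.8 in from both sides at Q = (38.000, 17.000). Then |DQ| = |Q − D| = 41.629.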